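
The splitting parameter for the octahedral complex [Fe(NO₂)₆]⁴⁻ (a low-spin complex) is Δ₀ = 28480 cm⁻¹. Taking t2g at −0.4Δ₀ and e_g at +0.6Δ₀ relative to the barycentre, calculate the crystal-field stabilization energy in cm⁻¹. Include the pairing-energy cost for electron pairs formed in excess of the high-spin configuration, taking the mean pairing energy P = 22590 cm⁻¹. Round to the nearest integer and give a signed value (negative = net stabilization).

Each NO₂⁻ contributes -1; 6 × (-1) = -6. With overall charge -4, Fe is in the +2 oxidation state.
Fe sits in group 8; removing 2 electrons leaves Fe²⁺ with 8 − 2 = 6 d electrons.
The d⁶ electrons fill as t2g^6 e_g^0.
Orbital CFSE = 6(-0.4) + 0(0.6) = -2.4Δ₀ = -2.4 × 28480 = -68352 cm⁻¹.
Pairing penalty: 3 pairs vs 1 in the high-spin reference → 2 extra × P = 45180 cm⁻¹.
Overall CFSE = -68352 + 45180 = -23172 cm⁻¹.

-23172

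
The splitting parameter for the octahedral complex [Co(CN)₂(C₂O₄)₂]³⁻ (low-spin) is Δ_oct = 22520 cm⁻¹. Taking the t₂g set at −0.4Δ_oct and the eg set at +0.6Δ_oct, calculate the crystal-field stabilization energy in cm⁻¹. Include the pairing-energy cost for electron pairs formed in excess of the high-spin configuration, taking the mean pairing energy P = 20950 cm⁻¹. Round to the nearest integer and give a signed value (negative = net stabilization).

-12148

Ligand charges: 2×(-1) from CN⁻ and 2×(-2) from C₂O₄²⁻ sum to -6; with overall charge -3, Co is +3.
Co is in group 9, so Co³⁺ is d⁶ (9 − 3 = 6).
Electron filling gives t₂g⁶ eg⁰.
The orbital stabilization is -2.4Δ_oct = -2.4 × 22520 = -54048 cm⁻¹.
High-spin d⁶ would be t₂g⁴ eg² with 1 pair; low-spin has 3, so 2 excess pairs cost +2P = +41900 cm⁻¹.
Combining: -54048 + 41900 = -12148 cm⁻¹.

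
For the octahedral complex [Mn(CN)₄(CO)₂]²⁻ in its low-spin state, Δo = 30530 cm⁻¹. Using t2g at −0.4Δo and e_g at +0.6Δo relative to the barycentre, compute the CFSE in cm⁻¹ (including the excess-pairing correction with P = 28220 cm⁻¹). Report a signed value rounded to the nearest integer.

Ligand charges: 4×(-1) from CN⁻ and 2×(+0) from CO sum to -4; with overall charge -2, Mn is +2.
Mn sits in group 7; removing 2 electrons leaves Mn²⁺ with 7 − 2 = 5 d electrons.
Electron filling gives t2g^5 e_g^0.
CFSE(orbital) = 5×(-0.4Δo) + 0×(0.6Δo) = -2.0Δo; with Δo = 30530 cm⁻¹ that is -61060 cm⁻¹.
Relative to high-spin t2g^3 e_g^2 (0 paired), the low-spin configuration has 2 additional pairs, contributing +2 × 28220 = +56440 cm⁻¹.
Combining: -61060 + 56440 = -4620 cm⁻¹.

-4620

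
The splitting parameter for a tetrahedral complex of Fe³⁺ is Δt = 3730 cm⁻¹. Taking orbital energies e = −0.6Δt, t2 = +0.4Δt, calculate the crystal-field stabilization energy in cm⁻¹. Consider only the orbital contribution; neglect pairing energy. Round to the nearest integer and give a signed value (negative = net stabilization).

0

Fe³⁺: group 8, so d-count = 8 − 3 = 5.
Tetrahedral fields are weak (Δₜ ≈ 4/9 Δₒ), so electrons fill high-spin.
The d⁵ electrons fill as e^2 t2^3.
Orbital CFSE = 2(-0.6) + 3(0.4) = 0.0Δt = 0.0 × 3730 = 0 cm⁻¹.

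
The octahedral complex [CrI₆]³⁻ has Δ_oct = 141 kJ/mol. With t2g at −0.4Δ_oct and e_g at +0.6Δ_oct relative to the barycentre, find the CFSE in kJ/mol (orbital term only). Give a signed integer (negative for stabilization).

-169

Each I⁻ contributes -1; 6 × (-1) = -6. With overall charge -3, Cr is in the +3 oxidation state.
Group 6 minus oxidation state +3 gives a d³ configuration for Cr³⁺.
For octahedral d³ the high- and low-spin configurations coincide.
The d³ electrons fill as t2g^3 e_g^0.
CFSE(orbital) = 3×(-0.4Δ_oct) + 0×(0.6Δ_oct) = -1.2Δ_oct; with Δ_oct = 141 kJ/mol that is -169 kJ/mol.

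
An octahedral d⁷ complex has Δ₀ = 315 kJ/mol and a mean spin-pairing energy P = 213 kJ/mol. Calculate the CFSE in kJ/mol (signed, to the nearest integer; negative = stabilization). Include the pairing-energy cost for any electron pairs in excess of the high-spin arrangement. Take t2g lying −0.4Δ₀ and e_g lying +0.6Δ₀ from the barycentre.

-354

Δ₀ > P, so pairing is preferred: the ground state is low-spin.
Filling d⁷ accordingly: t2g^6 e_g^1.
Orbital CFSE = -1.8Δ₀ = -1.8 × 315 = -567 kJ/mol.
Excess pairs vs high-spin: 3 − 2 = 1; pairing cost = +213 kJ/mol.
Net CFSE = -567 + 213 = -354 kJ/mol.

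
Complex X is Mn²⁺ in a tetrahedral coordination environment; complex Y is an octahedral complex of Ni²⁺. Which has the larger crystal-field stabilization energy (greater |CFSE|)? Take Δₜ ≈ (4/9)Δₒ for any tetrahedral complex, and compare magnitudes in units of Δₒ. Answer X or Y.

X: Mn sits in group 7; removing 2 electrons leaves Mn²⁺ with 7 − 2 = 5 d electrons; Tetrahedral fields are weak (Δₜ ≈ 4/9 Δₒ), so electrons fill high-spin; e² t₂³, CFSE = 0.0Δₜ ≈ 0.00Δₒ.
Y: Ni sits in group 10; removing 2 electrons leaves Ni²⁺ with 10 − 2 = 8 d electrons; t2g^6 e_g^2, CFSE = -1.2Δₒ.
So Y has the larger |CFSE|.

Y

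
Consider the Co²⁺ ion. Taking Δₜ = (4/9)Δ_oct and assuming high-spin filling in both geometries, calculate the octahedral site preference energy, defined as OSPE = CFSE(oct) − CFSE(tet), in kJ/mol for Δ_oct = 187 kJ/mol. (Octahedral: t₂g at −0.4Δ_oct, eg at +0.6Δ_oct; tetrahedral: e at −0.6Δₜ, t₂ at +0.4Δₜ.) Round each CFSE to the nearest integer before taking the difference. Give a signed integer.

Co²⁺: group 9, so d-count = 9 − 2 = 7.
Octahedral (high-spin): t2g^5 e_g^2, CFSE = 5(−0.4) + 2(+0.6) = -0.8Δ_oct = -0.8 × 187 = -150 kJ/mol.
Tetrahedral e^4 t2^3 gives -1.2Δₜ = -1.2 × (4/9) × 187 = -100 kJ/mol.
OSPE = -150 − (-100) = -50 kJ/mol.

-50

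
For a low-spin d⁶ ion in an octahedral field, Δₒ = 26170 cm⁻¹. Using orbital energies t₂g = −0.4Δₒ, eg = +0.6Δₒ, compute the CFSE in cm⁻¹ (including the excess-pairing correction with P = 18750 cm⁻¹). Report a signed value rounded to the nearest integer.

-25308

Configuration: t₂g⁶ eg⁰.
CFSE(orbital) = 6×(-0.4Δₒ) + 0×(0.6Δₒ) = -2.4Δₒ; with Δₒ = 26170 cm⁻¹ that is -62808 cm⁻¹.
Relative to high-spin t₂g⁴ eg² (1 paired), the low-spin configuration has 2 additional pairs, contributing +2 × 18750 = +37500 cm⁻¹.
Net CFSE = -62808 + 37500 = -25308 cm⁻¹.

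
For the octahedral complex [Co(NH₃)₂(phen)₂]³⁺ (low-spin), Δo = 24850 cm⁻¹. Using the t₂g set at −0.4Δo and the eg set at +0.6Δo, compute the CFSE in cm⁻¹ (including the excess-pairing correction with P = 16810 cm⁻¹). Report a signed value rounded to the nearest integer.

Ligand charges: 2×(+0) from NH₃ and 2×(+0) from phen sum to +0; with overall charge +3, Co is +3.
Co sits in group 9; removing 3 electrons leaves Co³⁺ with 9 − 3 = 6 d electrons.
The d⁶ electrons fill as t₂g⁶ eg⁰.
Orbital CFSE = 6(-0.4) + 0(0.6) = -2.4Δo = -2.4 × 24850 = -59640 cm⁻¹.
Relative to high-spin t₂g⁴ eg² (1 paired), the low-spin configuration has 2 additional pairs, contributing +2 × 16810 = +33620 cm⁻¹.
Combining: -59640 + 33620 = -26020 cm⁻¹.

-26020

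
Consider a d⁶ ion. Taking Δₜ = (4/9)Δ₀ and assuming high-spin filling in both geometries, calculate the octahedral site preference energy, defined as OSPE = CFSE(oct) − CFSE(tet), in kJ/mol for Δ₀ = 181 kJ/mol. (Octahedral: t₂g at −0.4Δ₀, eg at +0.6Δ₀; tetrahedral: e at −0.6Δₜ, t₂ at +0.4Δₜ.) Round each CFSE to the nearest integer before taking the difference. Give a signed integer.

-24

Octahedral (high-spin): t2g^4 e_g^2, CFSE = 4(−0.4) + 2(+0.6) = -0.4Δ₀ = -0.4 × 181 = -72 kJ/mol.
Tetrahedral: e^3 t2^3, CFSE = 3(−0.6) + 3(+0.4) = -0.6Δₜ = -0.6 × (4/9) × 181 = -48 kJ/mol.
OSPE = CFSE(oct) − CFSE(tet) = -72 − (-48) = -24 kJ/mol.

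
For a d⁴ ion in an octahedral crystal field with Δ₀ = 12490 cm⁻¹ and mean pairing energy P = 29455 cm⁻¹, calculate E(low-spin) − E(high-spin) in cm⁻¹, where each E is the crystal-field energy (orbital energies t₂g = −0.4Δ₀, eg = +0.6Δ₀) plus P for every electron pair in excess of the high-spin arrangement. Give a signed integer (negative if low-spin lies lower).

High-spin: t₂g³ eg¹, CFSE = -0.6Δ₀ = -7494 cm⁻¹.
Low-spin: t₂g⁴ eg⁰, orbital CFSE = -1.6Δ₀ = -19984 cm⁻¹; plus 1 excess pair × P = +29455 cm⁻¹; total 9471 cm⁻¹.
The difference is 9471 − (-7494) = 16965 cm⁻¹, so high-spin lies lower.

16965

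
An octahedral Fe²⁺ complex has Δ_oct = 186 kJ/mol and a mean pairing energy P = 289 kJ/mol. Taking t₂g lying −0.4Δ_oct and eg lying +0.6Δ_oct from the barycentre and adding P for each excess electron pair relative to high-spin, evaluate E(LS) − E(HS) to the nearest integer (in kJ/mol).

Group 8 minus oxidation state +2 gives a d⁶ configuration for Fe²⁺.
High-spin d⁶ fills as t₂g⁴ eg² with CFSE 4(−0.4) + 2(+0.6) = -0.4Δ_oct = -74 kJ/mol.
Low-spin: t₂g⁶ eg⁰, orbital CFSE = -2.4Δ_oct = -446 kJ/mol; plus 2 excess pairs × P = +578 kJ/mol; total 132 kJ/mol.
E(LS) − E(HS) = 132 − (-74) = 206 kJ/mol.

206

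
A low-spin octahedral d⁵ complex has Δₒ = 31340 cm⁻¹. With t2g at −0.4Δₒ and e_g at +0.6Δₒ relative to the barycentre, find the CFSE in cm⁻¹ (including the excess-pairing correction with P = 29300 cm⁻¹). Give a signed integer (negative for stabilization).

The d⁵ electrons fill as t2g^5 e_g^0.
CFSE(orbital) = 5×(-0.4Δₒ) + 0×(0.6Δₒ) = -2.0Δₒ; with Δₒ = 31340 cm⁻¹ that is -62680 cm⁻¹.
Relative to high-spin t2g^3 e_g^2 (0 paired), the low-spin configuration has 2 additional pairs, contributing +2 × 29300 = +58600 cm⁻¹.
Net CFSE = -62680 + 58600 = -4080 cm⁻¹.

-4080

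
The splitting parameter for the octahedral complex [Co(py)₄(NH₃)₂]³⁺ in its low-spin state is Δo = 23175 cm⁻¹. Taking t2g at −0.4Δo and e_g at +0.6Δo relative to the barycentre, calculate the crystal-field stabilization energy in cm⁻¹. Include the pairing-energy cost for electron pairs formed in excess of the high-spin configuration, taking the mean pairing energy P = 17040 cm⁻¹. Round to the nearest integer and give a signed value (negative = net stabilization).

-21540

Ligand charges: 4×(+0) from py and 2×(+0) from NH₃ sum to +0; with overall charge +3, Co is +3.
Co³⁺: group 9, so d-count = 9 − 3 = 6.
Electron filling gives t2g^6 e_g^0.
Orbital CFSE = 6(-0.4) + 0(0.6) = -2.4Δo = -2.4 × 23175 = -55620 cm⁻¹.
Relative to high-spin t2g^4 e_g^2 (1 paired), the low-spin configuration has 2 additional pairs, contributing +2 × 17040 = +34080 cm⁻¹.
Combining: -55620 + 34080 = -21540 cm⁻¹.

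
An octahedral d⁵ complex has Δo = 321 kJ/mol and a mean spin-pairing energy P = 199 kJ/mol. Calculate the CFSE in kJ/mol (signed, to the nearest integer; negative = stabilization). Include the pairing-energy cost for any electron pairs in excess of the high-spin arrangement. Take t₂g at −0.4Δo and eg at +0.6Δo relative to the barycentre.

-244

Here Δo > P (321 > 199), so the low-spin state is favoured.
Configuration: t₂g⁵ eg⁰.
Orbital CFSE = -2.0Δo = -2.0 × 321 = -642 kJ/mol.
Excess pairs vs high-spin: 2 − 0 = 2; pairing cost = +398 kJ/mol.
Net CFSE = -642 + 398 = -244 kJ/mol.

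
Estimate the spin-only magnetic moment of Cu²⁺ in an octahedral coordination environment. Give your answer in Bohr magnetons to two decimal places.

Cu is in group 11, so Cu²⁺ is d⁹ (11 − 2 = 9).
For octahedral d⁹ the high- and low-spin configurations coincide.
Configuration: t₂g⁶ eg³ → 1 unpaired electron.
μ(spin-only) = √[1(1+2)] = √3 ≈ 1.73 Bohr magnetons.

1.73 Bohr magnetons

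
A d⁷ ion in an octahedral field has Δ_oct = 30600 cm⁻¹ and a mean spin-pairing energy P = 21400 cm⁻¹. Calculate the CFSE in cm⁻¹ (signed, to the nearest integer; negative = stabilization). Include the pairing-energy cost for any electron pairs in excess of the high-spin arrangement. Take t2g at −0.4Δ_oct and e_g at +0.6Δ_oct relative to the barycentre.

-33680

Here Δ_oct > P (30600 > 21400), so the low-spin state is favoured.
Configuration: t2g^6 e_g^1.
Orbital CFSE = -1.8Δ_oct = -1.8 × 30600 = -55080 cm⁻¹.
Excess pairs vs high-spin: 3 − 2 = 1; pairing cost = +21400 cm⁻¹.
Net CFSE = -55080 + 21400 = -33680 cm⁻¹.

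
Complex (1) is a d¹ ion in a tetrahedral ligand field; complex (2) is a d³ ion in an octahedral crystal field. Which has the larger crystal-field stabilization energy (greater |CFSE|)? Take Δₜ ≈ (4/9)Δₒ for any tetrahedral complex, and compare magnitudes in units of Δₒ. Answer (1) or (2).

(1): Tetrahedral fields are weak (Δₜ ≈ 4/9 Δₒ), so electrons fill high-spin; e^1 t2^0, CFSE = -0.6Δₜ ≈ -0.27Δₒ.
(2): For octahedral d³ the high- and low-spin configurations coincide; t₂g³ eg⁰, CFSE = -1.2Δₒ.
So (2) has the larger |CFSE|.

(2)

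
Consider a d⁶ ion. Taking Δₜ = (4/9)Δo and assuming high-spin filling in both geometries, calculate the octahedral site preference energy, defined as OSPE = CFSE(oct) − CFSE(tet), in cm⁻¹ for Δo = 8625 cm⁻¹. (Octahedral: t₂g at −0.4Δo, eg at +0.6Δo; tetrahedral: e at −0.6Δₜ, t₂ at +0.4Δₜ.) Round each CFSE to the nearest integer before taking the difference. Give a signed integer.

Octahedral high-spin t2g^4 e_g^2: CFSE = -0.4 × 8625 = -3450 cm⁻¹.
In a tetrahedral site the filling is e^3 t2^3: CFSE(tet) = -0.6Δₜ = -0.6 × (4/9)(8625) = -2300 cm⁻¹.
OSPE = -3450 − (-2300) = -1150 cm⁻¹.

-1150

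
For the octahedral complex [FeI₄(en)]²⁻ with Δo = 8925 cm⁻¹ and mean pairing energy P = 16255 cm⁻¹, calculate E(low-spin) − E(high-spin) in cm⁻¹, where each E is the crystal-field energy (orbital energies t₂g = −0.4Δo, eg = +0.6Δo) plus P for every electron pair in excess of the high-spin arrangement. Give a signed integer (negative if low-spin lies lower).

14660

Ligand charges: 4×(-1) from I⁻ and 1×(+0) from en sum to -4; with overall charge -2, Fe is +2.
Fe is in group 8, so Fe²⁺ is d⁶ (8 − 2 = 6).
In the high-spin limit (t₂g⁴ eg²) the orbital term is -0.4Δo = -3570 cm⁻¹, with no excess pairing.
Low-spin: t₂g⁶ eg⁰, orbital CFSE = -2.4Δo = -21420 cm⁻¹; plus 2 excess pairs × P = +32510 cm⁻¹; total 11090 cm⁻¹.
Thus E(LS) − E(HS) = 14660 cm⁻¹.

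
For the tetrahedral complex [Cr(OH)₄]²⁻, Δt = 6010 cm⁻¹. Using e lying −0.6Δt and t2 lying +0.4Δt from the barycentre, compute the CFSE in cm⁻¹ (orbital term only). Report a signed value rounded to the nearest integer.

-2404

Each OH⁻ contributes -1; 4 × (-1) = -4. With overall charge -2, Cr is in the +2 oxidation state.
Cr is in group 6, so Cr²⁺ is d⁴ (6 − 2 = 4).
With tetrahedral geometry the complex is necessarily high-spin.
Configuration: e^2 t2^2.
The orbital stabilization is -0.4Δt = -0.4 × 6010 = -2404 cm⁻¹.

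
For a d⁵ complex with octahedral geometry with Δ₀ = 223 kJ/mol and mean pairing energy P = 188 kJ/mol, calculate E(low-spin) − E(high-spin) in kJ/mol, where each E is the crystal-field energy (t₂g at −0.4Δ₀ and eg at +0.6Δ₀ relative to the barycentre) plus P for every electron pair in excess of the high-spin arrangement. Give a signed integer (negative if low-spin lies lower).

High-spin d⁵ fills as t₂g³ eg² with CFSE 3(−0.4) + 2(+0.6) = 0.0Δ₀ = 0 kJ/mol.
Low-spin: t₂g⁵ eg⁰, orbital CFSE = -2.0Δ₀ = -446 kJ/mol; plus 2 excess pairs × P = +376 kJ/mol; total -70 kJ/mol.
E(LS) − E(HS) = -70 − (0) = -70 kJ/mol.

-70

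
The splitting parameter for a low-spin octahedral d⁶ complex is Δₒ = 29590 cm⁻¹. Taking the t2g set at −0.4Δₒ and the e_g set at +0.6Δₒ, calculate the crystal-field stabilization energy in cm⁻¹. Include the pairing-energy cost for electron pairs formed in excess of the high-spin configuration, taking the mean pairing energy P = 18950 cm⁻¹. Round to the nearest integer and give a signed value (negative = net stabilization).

-33116

Configuration: t2g^6 e_g^0.
The orbital stabilization is -2.4Δₒ = -2.4 × 29590 = -71016 cm⁻¹.
High-spin d⁶ would be t2g^4 e_g^2 with 1 pair; low-spin has 3, so 2 excess pairs cost +2P = +37900 cm⁻¹.
Net CFSE = -71016 + 37900 = -33116 cm⁻¹.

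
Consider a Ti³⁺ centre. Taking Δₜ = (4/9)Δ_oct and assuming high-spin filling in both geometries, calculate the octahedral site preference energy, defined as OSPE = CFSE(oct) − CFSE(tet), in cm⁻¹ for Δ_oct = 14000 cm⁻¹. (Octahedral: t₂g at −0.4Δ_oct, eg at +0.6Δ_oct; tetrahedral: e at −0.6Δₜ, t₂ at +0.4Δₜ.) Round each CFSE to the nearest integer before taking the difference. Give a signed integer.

-1867

Ti is in group 4, so Ti³⁺ is d¹ (4 − 3 = 1).
Octahedral (high-spin): t₂g¹ eg⁰, CFSE = 1(−0.4) + 0(+0.6) = -0.4Δ_oct = -0.4 × 14000 = -5600 cm⁻¹.
In a tetrahedral site the filling is e¹ t₂⁰: CFSE(tet) = -0.6Δₜ = -0.6 × (4/9)(14000) = -3733 cm⁻¹.
OSPE = CFSE(oct) − CFSE(tet) = -5600 − (-3733) = -1867 cm⁻¹.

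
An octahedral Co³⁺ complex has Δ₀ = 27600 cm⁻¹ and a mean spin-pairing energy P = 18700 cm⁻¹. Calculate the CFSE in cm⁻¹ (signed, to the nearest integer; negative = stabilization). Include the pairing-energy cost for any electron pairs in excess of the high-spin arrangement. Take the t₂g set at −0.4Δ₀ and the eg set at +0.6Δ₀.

Group 9 minus oxidation state +3 gives a d⁶ configuration for Co³⁺.
Δ₀ > P, so pairing is preferred: the ground state is low-spin.
Filling d⁶ accordingly: t₂g⁶ eg⁰.
Orbital CFSE = -2.4Δ₀ = -2.4 × 27600 = -66240 cm⁻¹.
Excess pairs vs high-spin: 3 − 1 = 2; pairing cost = +37400 cm⁻¹.
Net CFSE = -66240 + 37400 = -28840 cm⁻¹.

-28840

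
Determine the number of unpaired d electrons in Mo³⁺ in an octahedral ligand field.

Mo sits in group 6; removing 3 electrons leaves Mo³⁺ with 6 − 3 = 3 d electrons.
For octahedral d³ the high- and low-spin configurations coincide.
Configuration: t₂g³ eg⁰, giving 3 unpaired electrons.

3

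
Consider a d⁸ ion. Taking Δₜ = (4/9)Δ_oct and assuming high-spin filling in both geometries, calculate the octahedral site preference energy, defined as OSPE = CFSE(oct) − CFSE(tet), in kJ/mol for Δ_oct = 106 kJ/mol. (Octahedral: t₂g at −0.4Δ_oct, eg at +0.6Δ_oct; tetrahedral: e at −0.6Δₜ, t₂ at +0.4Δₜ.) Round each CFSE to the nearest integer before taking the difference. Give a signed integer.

In an octahedral site d⁸ (HS) is t₂g⁶ eg², giving CFSE(oct) = -1.2Δ_oct = -127 kJ/mol.
Tetrahedral: e⁴ t₂⁴, CFSE = 4(−0.6) + 4(+0.4) = -0.8Δₜ = -0.8 × (4/9) × 106 = -38 kJ/mol.
OSPE = -127 − (-38) = -89 kJ/mol.

-89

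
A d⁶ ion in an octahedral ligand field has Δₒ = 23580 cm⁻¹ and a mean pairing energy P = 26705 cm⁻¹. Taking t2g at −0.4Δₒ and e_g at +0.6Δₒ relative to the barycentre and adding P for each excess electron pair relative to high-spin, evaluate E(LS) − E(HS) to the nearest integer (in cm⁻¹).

In the high-spin limit (t2g^4 e_g^2) the orbital term is -0.4Δₒ = -9432 cm⁻¹, with no excess pairing.
Low-spin: t2g^6 e_g^0, orbital CFSE = -2.4Δₒ = -56592 cm⁻¹; plus 2 excess pairs × P = +53410 cm⁻¹; total -3182 cm⁻¹.
Thus E(LS) − E(HS) = 6250 cm⁻¹.

6250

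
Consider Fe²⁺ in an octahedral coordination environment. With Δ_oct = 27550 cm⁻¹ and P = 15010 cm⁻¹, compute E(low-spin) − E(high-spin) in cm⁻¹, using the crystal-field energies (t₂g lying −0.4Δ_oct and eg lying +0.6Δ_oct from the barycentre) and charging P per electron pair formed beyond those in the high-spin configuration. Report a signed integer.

-25080

Fe sits in group 8; removing 2 electrons leaves Fe²⁺ with 8 − 2 = 6 d electrons.
High-spin d⁶ fills as t₂g⁴ eg² with CFSE 4(−0.4) + 2(+0.6) = -0.4Δ_oct = -11020 cm⁻¹.
For low-spin the configuration is t₂g⁶ eg⁰: orbital energy -2.4 × 27550 = -66120 cm⁻¹, and 2 additional pairs relative to high-spin add 30020 cm⁻¹, giving -36100 cm⁻¹.
Thus E(LS) − E(HS) = -25080 cm⁻¹.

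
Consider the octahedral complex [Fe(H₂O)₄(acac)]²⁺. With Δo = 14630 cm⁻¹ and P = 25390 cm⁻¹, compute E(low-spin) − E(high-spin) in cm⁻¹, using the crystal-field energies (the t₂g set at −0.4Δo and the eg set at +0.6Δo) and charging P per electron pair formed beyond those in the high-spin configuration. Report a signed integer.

Ligand charges: 4×(+0) from H₂O and 1×(-1) from acac⁻ sum to -1; with overall charge +2, Fe is +3.
Group 8 minus oxidation state +3 gives a d⁵ configuration for Fe³⁺.
In the high-spin limit (t₂g³ eg²) the orbital term is 0.0Δo = 0 cm⁻¹, with no excess pairing.
For low-spin the configuration is t₂g⁵ eg⁰: orbital energy -2.0 × 14630 = -29260 cm⁻¹, and 2 additional pairs relative to high-spin add 50780 cm⁻¹, giving 21520 cm⁻¹.
Thus E(LS) − E(HS) = 21520 cm⁻¹.

21520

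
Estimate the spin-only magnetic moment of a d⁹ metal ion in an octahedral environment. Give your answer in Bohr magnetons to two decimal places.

1.73 Bohr magnetons

Configuration: t₂g⁶ eg³ → 1 unpaired electron.
μ(spin-only) = √[1(1+2)] = √3 ≈ 1.73 Bohr magnetons.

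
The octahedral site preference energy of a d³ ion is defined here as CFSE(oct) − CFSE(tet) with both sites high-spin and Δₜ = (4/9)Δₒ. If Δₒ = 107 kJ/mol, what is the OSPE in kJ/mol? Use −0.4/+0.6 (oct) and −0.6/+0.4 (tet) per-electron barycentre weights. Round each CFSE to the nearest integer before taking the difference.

-90

Octahedral high-spin t₂g³ eg⁰: CFSE = -1.2 × 107 = -128 kJ/mol.
Tetrahedral e² t₂¹ gives -0.8Δₜ = -0.8 × (4/9) × 107 = -38 kJ/mol.
Subtracting, OSPE = -128 − (-38) = -90 kJ/mol.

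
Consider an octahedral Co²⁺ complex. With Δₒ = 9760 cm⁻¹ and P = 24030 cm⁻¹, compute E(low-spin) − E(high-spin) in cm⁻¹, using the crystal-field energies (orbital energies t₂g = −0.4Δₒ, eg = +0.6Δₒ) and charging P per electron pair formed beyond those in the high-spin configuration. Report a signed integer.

Co²⁺: group 9, so d-count = 9 − 2 = 7.
High-spin: t₂g⁵ eg², CFSE = -0.8Δₒ = -7808 cm⁻¹.
For low-spin the configuration is t₂g⁶ eg¹: orbital energy -1.8 × 9760 = -17568 cm⁻¹, and 1 additional pair relative to high-spin adds 24030 cm⁻¹, giving 6462 cm⁻¹.
The difference is 6462 − (-7808) = 14270 cm⁻¹, so high-spin lies lower.

14270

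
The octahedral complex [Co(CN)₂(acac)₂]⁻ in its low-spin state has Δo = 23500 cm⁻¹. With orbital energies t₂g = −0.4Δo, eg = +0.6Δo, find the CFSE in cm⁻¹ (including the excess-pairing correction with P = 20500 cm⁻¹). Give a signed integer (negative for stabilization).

-15400

Ligand charges: 2×(-1) from CN⁻ and 2×(-1) from acac⁻ sum to -4; with overall charge -1, Co is +3.
Group 9 minus oxidation state +3 gives a d⁶ configuration for Co³⁺.
Electron filling gives t₂g⁶ eg⁰.
Orbital CFSE = 6(-0.4) + 0(0.6) = -2.4Δo = -2.4 × 23500 = -56400 cm⁻¹.
Pairing penalty: 3 pairs vs 1 in the high-spin reference → 2 extra × P = 41000 cm⁻¹.
Net CFSE = -56400 + 41000 = -15400 cm⁻¹.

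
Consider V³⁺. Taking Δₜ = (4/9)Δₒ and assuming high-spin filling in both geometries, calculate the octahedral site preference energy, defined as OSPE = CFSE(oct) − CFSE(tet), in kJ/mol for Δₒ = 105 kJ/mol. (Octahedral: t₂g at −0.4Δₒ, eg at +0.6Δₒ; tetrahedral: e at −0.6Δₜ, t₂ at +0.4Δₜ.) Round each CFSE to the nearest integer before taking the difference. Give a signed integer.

V is in group 5, so V³⁺ is d² (5 − 3 = 2).
Octahedral high-spin t₂g² eg⁰: CFSE = -0.8 × 105 = -84 kJ/mol.
Tetrahedral: e² t₂⁰, CFSE = 2(−0.6) + 0(+0.4) = -1.2Δₜ = -1.2 × (4/9) × 105 = -56 kJ/mol.
OSPE = CFSE(oct) − CFSE(tet) = -84 − (-56) = -28 kJ/mol.

-28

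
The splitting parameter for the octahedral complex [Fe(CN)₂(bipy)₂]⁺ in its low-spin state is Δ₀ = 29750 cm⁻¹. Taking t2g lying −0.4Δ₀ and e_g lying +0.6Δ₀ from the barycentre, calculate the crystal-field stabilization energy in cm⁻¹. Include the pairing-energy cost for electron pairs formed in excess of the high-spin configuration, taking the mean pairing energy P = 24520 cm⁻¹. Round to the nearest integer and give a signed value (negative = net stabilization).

-10460

Ligand charges: 2×(-1) from CN⁻ and 2×(+0) from bipy sum to -2; with overall charge +1, Fe is +3.
Fe³⁺: group 8, so d-count = 8 − 3 = 5.
Electron filling gives t2g^5 e_g^0.
The orbital stabilization is -2.0Δ₀ = -2.0 × 29750 = -59500 cm⁻¹.
High-spin d⁵ would be t2g^3 e_g^2 with 0 pairs; low-spin has 2, so 2 excess pairs cost +2P = +49040 cm⁻¹.
Combining: -59500 + 49040 = -10460 cm⁻¹.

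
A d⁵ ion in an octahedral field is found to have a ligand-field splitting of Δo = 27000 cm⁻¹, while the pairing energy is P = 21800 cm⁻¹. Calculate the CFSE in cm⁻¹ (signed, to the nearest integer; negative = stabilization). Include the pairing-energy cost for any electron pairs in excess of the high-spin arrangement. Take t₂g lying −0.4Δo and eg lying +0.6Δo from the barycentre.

Since Δo = 27000 cm⁻¹ > P = 21800 cm⁻¹, the complex adopts the low-spin configuration.
Configuration: t₂g⁵ eg⁰.
Orbital CFSE = -2.0Δo = -2.0 × 27000 = -54000 cm⁻¹.
Excess pairs vs high-spin: 2 − 0 = 2; pairing cost = +43600 cm⁻¹.
Net CFSE = -54000 + 43600 = -10400 cm⁻¹.

-10400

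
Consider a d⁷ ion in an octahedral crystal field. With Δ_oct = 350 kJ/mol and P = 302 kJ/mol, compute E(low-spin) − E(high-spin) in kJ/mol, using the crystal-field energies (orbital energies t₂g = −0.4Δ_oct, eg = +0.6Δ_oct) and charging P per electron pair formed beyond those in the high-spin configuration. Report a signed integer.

-48

High-spin: t₂g⁵ eg², CFSE = -0.8Δ_oct = -280 kJ/mol.
Low-spin t₂g⁶ eg¹ gives -1.8Δ_oct = -630 kJ/mol, but forming 1 extra pair costs 1P = 302 kJ/mol, so E(LS) = -630 + 302 = -328 kJ/mol.
The difference is -328 − (-280) = -48 kJ/mol, so low-spin lies lower.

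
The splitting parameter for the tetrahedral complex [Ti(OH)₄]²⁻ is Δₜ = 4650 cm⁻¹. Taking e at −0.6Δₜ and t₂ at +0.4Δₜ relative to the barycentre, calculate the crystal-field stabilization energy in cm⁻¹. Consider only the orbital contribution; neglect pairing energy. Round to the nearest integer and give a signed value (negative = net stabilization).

Each OH⁻ contributes -1; 4 × (-1) = -4. With overall charge -2, Ti is in the +2 oxidation state.
Ti²⁺: group 4, so d-count = 4 − 2 = 2.
With tetrahedral geometry the complex is necessarily high-spin.
Electron filling gives e² t₂⁰.
The orbital stabilization is -1.2Δₜ = -1.2 × 4650 = -5580 cm⁻¹.

-5580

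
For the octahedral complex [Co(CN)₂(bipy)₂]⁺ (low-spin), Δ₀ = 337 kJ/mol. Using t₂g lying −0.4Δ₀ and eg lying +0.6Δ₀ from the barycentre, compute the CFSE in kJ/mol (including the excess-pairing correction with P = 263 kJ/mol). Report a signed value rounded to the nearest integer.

-283

Ligand charges: 2×(-1) from CN⁻ and 2×(+0) from bipy sum to -2; with overall charge +1, Co is +3.
Co is in group 9, so Co³⁺ is d⁶ (9 − 3 = 6).
The d⁶ electrons fill as t₂g⁶ eg⁰.
CFSE(orbital) = 6×(-0.4Δ₀) + 0×(0.6Δ₀) = -2.4Δ₀; with Δ₀ = 337 kJ/mol that is -809 kJ/mol.
High-spin d⁶ would be t₂g⁴ eg² with 1 pair; low-spin has 3, so 2 excess pairs cost +2P = +526 kJ/mol.
Net CFSE = -809 + 526 = -283 kJ/mol.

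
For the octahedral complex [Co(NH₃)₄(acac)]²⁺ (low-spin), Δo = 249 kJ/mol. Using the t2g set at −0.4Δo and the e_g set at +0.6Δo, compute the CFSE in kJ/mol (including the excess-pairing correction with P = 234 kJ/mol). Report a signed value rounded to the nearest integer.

-130

Ligand charges: 4×(+0) from NH₃ and 1×(-1) from acac⁻ sum to -1; with overall charge +2, Co is +3.
Group 9 minus oxidation state +3 gives a d⁶ configuration for Co³⁺.
Electron filling gives t2g^6 e_g^0.
Orbital CFSE = 6(-0.4) + 0(0.6) = -2.4Δo = -2.4 × 249 = -598 kJ/mol.
Pairing penalty: 3 pairs vs 1 in the high-spin reference → 2 extra × P = 468 kJ/mol.
Combining: -598 + 468 = -130 kJ/mol.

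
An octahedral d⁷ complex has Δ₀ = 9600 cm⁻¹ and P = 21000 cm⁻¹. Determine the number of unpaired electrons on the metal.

3

With Δ₀ < P the complex is high-spin.
That gives t2g^5 e_g^2.
Unpaired electrons: 3.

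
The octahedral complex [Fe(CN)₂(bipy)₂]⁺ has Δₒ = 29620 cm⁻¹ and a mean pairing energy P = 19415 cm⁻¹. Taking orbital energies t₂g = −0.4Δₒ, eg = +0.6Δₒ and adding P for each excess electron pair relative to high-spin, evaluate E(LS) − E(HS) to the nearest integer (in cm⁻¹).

Ligand charges: 2×(-1) from CN⁻ and 2×(+0) from bipy sum to -2; with overall charge +1, Fe is +3.
Fe sits in group 8; removing 3 electrons leaves Fe³⁺ with 8 − 3 = 5 d electrons.
High-spin: t₂g³ eg², CFSE = 0.0Δₒ = 0 cm⁻¹.
Low-spin: t₂g⁵ eg⁰, orbital CFSE = -2.0Δₒ = -59240 cm⁻¹; plus 2 excess pairs × P = +38830 cm⁻¹; total -20410 cm⁻¹.
Thus E(LS) − E(HS) = -20410 cm⁻¹.

-20410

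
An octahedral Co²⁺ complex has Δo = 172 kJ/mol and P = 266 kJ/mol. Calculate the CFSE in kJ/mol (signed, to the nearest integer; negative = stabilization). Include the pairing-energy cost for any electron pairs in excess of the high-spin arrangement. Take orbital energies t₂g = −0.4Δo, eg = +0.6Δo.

Group 9 minus oxidation state +2 gives a d⁷ configuration for Co²⁺.
Δo < P, so pairing is avoided: the ground state is high-spin.
That gives t₂g⁵ eg².
Orbital CFSE = -0.8Δo = -0.8 × 172 = -138 kJ/mol.
High-spin has no excess pairs, so no pairing correction applies.

-138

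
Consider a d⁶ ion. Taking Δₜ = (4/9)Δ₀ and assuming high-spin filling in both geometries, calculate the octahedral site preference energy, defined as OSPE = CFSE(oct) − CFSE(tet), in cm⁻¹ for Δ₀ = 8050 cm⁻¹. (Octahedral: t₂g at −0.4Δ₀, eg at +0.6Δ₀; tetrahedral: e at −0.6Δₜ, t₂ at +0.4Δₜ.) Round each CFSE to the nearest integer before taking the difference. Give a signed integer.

Octahedral (high-spin): t₂g⁴ eg², CFSE = 4(−0.4) + 2(+0.6) = -0.4Δ₀ = -0.4 × 8050 = -3220 cm⁻¹.
Tetrahedral e³ t₂³ gives -0.6Δₜ = -0.6 × (4/9) × 8050 = -2147 cm⁻¹.
OSPE = -3220 − (-2147) = -1073 cm⁻¹.

-1073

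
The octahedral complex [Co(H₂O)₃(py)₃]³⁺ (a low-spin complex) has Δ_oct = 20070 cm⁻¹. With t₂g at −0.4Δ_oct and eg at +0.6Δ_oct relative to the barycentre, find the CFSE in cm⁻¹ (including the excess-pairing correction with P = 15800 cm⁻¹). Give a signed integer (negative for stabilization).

-16568

Ligand charges: 3×(+0) from H₂O and 3×(+0) from py sum to +0; with overall charge +3, Co is +3.
Group 9 minus oxidation state +3 gives a d⁶ configuration for Co³⁺.
Configuration: t₂g⁶ eg⁰.
The orbital stabilization is -2.4Δ_oct = -2.4 × 20070 = -48168 cm⁻¹.
Pairing penalty: 3 pairs vs 1 in the high-spin reference → 2 extra × P = 31600 cm⁻¹.
Combining: -48168 + 31600 = -16568 cm⁻¹.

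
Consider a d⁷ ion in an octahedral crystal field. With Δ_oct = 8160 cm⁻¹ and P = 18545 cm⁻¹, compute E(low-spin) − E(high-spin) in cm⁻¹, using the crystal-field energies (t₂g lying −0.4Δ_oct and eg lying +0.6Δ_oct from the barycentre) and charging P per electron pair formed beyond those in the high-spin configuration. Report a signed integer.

High-spin d⁷ fills as t₂g⁵ eg² with CFSE 5(−0.4) + 2(+0.6) = -0.8Δ_oct = -6528 cm⁻¹.
Low-spin: t₂g⁶ eg¹, orbital CFSE = -1.8Δ_oct = -14688 cm⁻¹; plus 1 excess pair × P = +18545 cm⁻¹; total 3857 cm⁻¹.
E(LS) − E(HS) = 3857 − (-6528) = 10385 cm⁻¹.

10385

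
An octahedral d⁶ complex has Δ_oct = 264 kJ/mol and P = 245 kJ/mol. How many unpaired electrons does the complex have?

Δ_oct > P, so pairing is preferred: the ground state is low-spin.
Filling d⁶ accordingly: t2g^6 e_g^0.
Unpaired electrons: 0.

0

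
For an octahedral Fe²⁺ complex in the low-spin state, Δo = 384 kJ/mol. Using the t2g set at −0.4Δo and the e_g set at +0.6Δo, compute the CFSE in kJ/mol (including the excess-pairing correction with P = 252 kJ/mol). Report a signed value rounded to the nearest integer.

-418

Fe sits in group 8; removing 2 electrons leaves Fe²⁺ with 8 − 2 = 6 d electrons.
Electron filling gives t2g^6 e_g^0.
The orbital stabilization is -2.4Δo = -2.4 × 384 = -922 kJ/mol.
High-spin d⁶ would be t2g^4 e_g^2 with 1 pair; low-spin has 3, so 2 excess pairs cost +2P = +504 kJ/mol.
Combining: -922 + 504 = -418 kJ/mol.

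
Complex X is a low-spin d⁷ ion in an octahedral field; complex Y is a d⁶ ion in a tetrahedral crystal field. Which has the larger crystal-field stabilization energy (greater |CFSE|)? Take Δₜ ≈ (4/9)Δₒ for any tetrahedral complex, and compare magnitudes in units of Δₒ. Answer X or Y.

X: t2g^6 e_g^1, CFSE = -1.8Δₒ.
Y: With tetrahedral geometry the complex is necessarily high-spin; e³ t₂³, CFSE = -0.6Δₜ ≈ -0.27Δₒ.
So X has the larger |CFSE|.

X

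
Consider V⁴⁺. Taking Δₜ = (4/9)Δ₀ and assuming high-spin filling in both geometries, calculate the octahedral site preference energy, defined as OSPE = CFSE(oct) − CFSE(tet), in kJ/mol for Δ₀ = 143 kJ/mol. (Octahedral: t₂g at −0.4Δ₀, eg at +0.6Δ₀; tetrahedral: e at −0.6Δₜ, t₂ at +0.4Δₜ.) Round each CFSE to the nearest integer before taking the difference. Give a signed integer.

-19

V is in group 5, so V⁴⁺ is d¹ (5 − 4 = 1).
Octahedral high-spin t₂g¹ eg⁰: CFSE = -0.4 × 143 = -57 kJ/mol.
Tetrahedral e¹ t₂⁰ gives -0.6Δₜ = -0.6 × (4/9) × 143 = -38 kJ/mol.
Subtracting, OSPE = -57 − (-38) = -19 kJ/mol.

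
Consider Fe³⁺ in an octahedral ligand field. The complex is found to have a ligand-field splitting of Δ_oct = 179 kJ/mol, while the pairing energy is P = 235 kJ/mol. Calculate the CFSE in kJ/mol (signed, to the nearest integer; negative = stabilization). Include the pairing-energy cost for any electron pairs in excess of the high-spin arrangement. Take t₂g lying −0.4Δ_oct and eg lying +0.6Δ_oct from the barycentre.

Fe is in group 8, so Fe³⁺ is d⁵ (8 − 3 = 5).
Δ_oct < P, so pairing is avoided: the ground state is high-spin.
Configuration: t₂g³ eg².
Orbital CFSE = 0.0Δ_oct = 0.0 × 179 = 0 kJ/mol.
High-spin has no excess pairs, so no pairing correction applies.

0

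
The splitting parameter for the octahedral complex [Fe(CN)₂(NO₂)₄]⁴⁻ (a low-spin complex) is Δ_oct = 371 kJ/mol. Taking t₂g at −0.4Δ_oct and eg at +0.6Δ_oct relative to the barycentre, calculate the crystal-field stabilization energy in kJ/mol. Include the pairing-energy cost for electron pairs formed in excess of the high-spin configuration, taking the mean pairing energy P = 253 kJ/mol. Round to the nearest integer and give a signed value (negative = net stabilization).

-384

Ligand charges: 2×(-1) from CN⁻ and 4×(-1) from NO₂⁻ sum to -6; with overall charge -4, Fe is +2.
Fe sits in group 8; removing 2 electrons leaves Fe²⁺ with 8 − 2 = 6 d electrons.
Configuration: t₂g⁶ eg⁰.
CFSE(orbital) = 6×(-0.4Δ_oct) + 0×(0.6Δ_oct) = -2.4Δ_oct; with Δ_oct = 371 kJ/mol that is -890 kJ/mol.
Relative to high-spin t₂g⁴ eg² (1 paired), the low-spin configuration has 2 additional pairs, contributing +2 × 253 = +506 kJ/mol.
Net CFSE = -890 + 506 = -384 kJ/mol.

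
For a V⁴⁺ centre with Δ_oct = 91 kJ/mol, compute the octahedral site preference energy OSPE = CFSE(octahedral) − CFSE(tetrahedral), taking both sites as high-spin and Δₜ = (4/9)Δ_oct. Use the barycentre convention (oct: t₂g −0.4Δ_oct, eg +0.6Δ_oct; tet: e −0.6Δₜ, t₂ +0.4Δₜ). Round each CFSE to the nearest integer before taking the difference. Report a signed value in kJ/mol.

-12

V is in group 5, so V⁴⁺ is d¹ (5 − 4 = 1).
Octahedral (high-spin): t2g^1 e_g^0, CFSE = 1(−0.4) + 0(+0.6) = -0.4Δ_oct = -0.4 × 91 = -36 kJ/mol.
Tetrahedral: e^1 t2^0, CFSE = 1(−0.6) + 0(+0.4) = -0.6Δₜ = -0.6 × (4/9) × 91 = -24 kJ/mol.
OSPE = -36 − (-24) = -12 kJ/mol.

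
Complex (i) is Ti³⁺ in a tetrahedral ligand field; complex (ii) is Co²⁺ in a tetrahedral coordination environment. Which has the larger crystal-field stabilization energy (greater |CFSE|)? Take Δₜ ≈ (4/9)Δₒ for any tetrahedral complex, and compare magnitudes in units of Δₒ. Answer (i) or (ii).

(ii)

(i): Ti³⁺: group 4, so d-count = 4 − 3 = 1; Tetrahedral splitting is small, so the complex is high-spin; e¹ t₂⁰, CFSE = -0.6Δₜ ≈ -0.27Δₒ.
(ii): Co sits in group 9; removing 2 electrons leaves Co²⁺ with 9 − 2 = 7 d electrons; With tetrahedral geometry the complex is necessarily high-spin; e^4 t2^3, CFSE = -1.2Δₜ ≈ -0.53Δₒ.
So (ii) has the larger |CFSE|.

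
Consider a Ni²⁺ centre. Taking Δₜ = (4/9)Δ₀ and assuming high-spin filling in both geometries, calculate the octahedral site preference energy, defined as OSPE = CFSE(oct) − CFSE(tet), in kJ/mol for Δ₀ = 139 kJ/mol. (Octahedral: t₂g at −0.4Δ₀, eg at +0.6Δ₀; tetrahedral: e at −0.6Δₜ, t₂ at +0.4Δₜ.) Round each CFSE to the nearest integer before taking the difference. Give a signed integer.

-118

Ni is in group 10, so Ni²⁺ is d⁸ (10 − 2 = 8).
In an octahedral site d⁸ (HS) is t₂g⁶ eg², giving CFSE(oct) = -1.2Δ₀ = -167 kJ/mol.
Tetrahedral: e⁴ t₂⁴, CFSE = 4(−0.6) + 4(+0.4) = -0.8Δₜ = -0.8 × (4/9) × 139 = -49 kJ/mol.
Subtracting, OSPE = -167 − (-49) = -118 kJ/mol.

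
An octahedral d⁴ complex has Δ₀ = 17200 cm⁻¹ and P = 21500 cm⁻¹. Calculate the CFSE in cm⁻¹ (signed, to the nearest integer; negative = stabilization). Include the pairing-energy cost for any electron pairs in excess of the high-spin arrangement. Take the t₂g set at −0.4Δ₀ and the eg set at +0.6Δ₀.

Since Δ₀ = 17200 cm⁻¹ < P = 21500 cm⁻¹, the complex adopts the high-spin configuration.
That gives t₂g³ eg¹.
Orbital CFSE = -0.6Δ₀ = -0.6 × 17200 = -10320 cm⁻¹.
High-spin has no excess pairs, so no pairing correction applies.

-10320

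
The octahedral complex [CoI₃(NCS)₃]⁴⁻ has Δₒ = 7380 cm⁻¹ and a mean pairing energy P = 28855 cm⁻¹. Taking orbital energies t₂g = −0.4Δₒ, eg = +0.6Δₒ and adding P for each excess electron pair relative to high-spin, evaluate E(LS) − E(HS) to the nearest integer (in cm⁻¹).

21475

Ligand charges: 3×(-1) from I⁻ and 3×(-1) from NCS⁻ sum to -6; with overall charge -4, Co is +2.
Group 9 minus oxidation state +2 gives a d⁷ configuration for Co²⁺.
High-spin: t₂g⁵ eg², CFSE = -0.8Δₒ = -5904 cm⁻¹.
For low-spin the configuration is t₂g⁶ eg¹: orbital energy -1.8 × 7380 = -13284 cm⁻¹, and 1 additional pair relative to high-spin adds 28855 cm⁻¹, giving 15571 cm⁻¹.
The difference is 15571 − (-5904) = 21475 cm⁻¹, so high-spin lies lower.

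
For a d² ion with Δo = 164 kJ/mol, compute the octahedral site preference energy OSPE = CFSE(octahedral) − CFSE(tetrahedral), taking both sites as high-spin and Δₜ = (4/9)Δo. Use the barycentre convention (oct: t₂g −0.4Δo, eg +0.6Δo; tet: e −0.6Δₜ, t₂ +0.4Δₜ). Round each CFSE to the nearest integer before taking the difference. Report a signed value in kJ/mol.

-44

Octahedral (high-spin): t₂g² eg⁰, CFSE = 2(−0.4) + 0(+0.6) = -0.8Δo = -0.8 × 164 = -131 kJ/mol.
In a tetrahedral site the filling is e² t₂⁰: CFSE(tet) = -1.2Δₜ = -1.2 × (4/9)(164) = -87 kJ/mol.
Subtracting, OSPE = -131 − (-87) = -44 kJ/mol.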